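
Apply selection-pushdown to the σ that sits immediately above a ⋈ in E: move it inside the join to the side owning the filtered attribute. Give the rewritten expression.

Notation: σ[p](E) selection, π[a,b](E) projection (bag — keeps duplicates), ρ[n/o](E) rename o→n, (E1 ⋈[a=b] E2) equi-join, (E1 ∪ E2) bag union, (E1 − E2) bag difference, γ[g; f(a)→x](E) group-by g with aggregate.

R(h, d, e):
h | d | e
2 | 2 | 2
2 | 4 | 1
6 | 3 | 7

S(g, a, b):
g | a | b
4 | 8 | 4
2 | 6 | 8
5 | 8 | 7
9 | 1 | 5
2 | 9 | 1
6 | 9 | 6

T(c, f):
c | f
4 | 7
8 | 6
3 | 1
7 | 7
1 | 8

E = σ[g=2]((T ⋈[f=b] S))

σ filters on g, owned by the right side.
E' = (T ⋈[f=b] σ[g=2](S))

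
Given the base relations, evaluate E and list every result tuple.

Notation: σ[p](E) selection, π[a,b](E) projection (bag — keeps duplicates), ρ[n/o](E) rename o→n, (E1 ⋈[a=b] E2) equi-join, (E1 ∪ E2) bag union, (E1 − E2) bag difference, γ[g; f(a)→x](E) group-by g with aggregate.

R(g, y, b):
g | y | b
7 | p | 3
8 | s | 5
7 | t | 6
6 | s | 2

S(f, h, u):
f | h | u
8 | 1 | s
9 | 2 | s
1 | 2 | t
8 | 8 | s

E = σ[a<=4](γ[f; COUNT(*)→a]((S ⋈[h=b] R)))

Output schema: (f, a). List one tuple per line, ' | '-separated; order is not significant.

Row counts bottom-up:
  S → 4
  R → 4
  (S ⋈[h=b] R) → 2
  γ[f; COUNT(*)→a]((S ⋈[h=b] R)) → 2
  σ[a<=4](γ[f; COUNT(*)→a]((S ⋈[h=b] R))) → 2

== RESULT ==
f | a
1 | 1
9 | 1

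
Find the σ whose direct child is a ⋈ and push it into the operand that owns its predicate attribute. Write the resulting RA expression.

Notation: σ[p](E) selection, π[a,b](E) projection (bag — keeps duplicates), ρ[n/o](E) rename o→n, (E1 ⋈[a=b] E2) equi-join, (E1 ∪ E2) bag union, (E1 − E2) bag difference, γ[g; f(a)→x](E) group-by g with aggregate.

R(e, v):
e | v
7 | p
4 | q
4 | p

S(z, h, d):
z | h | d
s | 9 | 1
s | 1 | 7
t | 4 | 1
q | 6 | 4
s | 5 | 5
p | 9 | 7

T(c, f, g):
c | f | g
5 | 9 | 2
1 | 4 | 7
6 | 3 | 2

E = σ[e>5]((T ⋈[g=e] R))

σ filters on e, owned by the right side.
E' = (T ⋈[g=e] σ[e>5](R))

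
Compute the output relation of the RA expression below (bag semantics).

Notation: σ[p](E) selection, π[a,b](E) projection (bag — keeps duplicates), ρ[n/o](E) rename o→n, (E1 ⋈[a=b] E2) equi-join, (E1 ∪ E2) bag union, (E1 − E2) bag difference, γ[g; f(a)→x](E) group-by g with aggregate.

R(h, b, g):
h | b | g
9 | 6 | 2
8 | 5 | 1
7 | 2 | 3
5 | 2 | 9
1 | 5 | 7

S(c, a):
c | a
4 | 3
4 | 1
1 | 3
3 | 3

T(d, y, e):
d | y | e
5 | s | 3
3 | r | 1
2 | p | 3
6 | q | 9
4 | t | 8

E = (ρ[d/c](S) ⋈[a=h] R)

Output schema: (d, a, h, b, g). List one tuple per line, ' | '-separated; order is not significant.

Row counts bottom-up:
  S → 4
  ρ[d/c](S) → 4
  R → 5
  (ρ[d/c](S) ⋈[a=h] R) → 1

== RESULT ==
d | a | h | b | g
4 | 1 | 1 | 5 | 7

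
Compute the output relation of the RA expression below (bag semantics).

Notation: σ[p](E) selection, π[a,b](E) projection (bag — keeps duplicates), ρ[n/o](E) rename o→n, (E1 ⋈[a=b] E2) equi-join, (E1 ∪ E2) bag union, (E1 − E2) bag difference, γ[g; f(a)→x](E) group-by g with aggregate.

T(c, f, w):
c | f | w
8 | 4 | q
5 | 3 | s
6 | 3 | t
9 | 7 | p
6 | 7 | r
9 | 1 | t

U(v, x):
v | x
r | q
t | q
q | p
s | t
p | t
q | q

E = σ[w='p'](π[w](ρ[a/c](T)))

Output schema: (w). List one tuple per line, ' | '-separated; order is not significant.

Row counts bottom-up:
  T → 6
  ρ[a/c](T) → 6
  π[w](ρ[a/c](T)) → 6
  σ[w='p'](π[w](ρ[a/c](T))) → 1

== RESULT ==
w
p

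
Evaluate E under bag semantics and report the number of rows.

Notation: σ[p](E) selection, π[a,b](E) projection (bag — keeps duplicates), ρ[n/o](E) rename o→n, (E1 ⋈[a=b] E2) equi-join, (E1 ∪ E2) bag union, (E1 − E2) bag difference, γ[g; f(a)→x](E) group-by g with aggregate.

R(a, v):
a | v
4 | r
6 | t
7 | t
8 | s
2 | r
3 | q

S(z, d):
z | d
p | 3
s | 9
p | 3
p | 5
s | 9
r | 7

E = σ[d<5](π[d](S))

Per-node cardinality:
  S → 6
  π[d](S) → 6
  σ[d<5](π[d](S)) → 2

|E| = 2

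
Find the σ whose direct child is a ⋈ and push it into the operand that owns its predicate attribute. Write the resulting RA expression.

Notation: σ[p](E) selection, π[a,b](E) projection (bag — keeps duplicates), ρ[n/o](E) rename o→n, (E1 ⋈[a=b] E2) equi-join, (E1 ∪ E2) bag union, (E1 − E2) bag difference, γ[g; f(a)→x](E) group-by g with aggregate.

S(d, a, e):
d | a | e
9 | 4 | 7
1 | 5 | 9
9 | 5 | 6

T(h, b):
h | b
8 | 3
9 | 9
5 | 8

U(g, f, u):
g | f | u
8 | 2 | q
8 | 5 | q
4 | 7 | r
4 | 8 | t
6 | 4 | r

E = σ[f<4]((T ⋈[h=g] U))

σ filters on f, owned by the right side.
E' = (T ⋈[h=g] σ[f<4](U))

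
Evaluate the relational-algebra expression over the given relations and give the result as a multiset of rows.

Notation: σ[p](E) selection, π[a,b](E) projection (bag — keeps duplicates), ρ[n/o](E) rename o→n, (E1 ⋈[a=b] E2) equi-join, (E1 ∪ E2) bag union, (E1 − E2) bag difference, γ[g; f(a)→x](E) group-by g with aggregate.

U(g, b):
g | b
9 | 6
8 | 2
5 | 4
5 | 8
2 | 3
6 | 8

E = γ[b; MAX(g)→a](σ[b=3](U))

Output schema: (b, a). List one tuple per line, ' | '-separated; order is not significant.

Subexpression sizes:
  U → 6
  σ[b=3](U) → 1
  γ[b; MAX(g)→a](σ[b=3](U)) → 1

== RESULT ==
b | a
3 | 2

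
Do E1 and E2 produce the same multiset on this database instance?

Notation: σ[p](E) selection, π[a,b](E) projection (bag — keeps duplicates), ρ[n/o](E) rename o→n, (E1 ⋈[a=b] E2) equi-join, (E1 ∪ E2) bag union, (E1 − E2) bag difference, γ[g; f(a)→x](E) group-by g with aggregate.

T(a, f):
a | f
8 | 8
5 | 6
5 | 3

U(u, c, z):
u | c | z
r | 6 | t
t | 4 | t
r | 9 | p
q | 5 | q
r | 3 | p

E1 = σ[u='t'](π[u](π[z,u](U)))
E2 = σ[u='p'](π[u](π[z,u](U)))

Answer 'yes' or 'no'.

E1 subexpression sizes:
  U → 5
  π[z,u](U) → 5
  π[u](π[z,u](U)) → 5
  σ[u='t'](π[u](π[z,u](U))) → 1
E2 subexpression sizes:
  U → 5
  π[z,u](U) → 5
  π[u](π[z,u](U)) → 5
  σ[u='p'](π[u](π[z,u](U))) → 0

E1 result:
u
t
E2 result:
u
(0 rows)
Witness: ('t',) appears 1× in E1 but 0× in E2.

no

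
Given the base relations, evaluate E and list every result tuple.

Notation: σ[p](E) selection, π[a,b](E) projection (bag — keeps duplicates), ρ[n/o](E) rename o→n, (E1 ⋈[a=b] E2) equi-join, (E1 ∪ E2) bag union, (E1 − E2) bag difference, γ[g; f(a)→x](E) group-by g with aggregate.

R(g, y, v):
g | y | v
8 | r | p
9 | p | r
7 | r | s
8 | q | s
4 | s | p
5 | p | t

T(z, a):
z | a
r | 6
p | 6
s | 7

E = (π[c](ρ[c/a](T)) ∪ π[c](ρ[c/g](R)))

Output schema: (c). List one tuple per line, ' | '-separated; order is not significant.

Subexpression sizes:
  T → 3
  ρ[c/a](T) → 3
  π[c](ρ[c/a](T)) → 3
  R → 6
  ρ[c/g](R) → 6
  π[c](ρ[c/g](R)) → 6
  (π[c](ρ[c/a](T)) ∪ π[c](ρ[c/g](R))) → 9

== RESULT ==
c
4
5
6
6
7
7
8
8
9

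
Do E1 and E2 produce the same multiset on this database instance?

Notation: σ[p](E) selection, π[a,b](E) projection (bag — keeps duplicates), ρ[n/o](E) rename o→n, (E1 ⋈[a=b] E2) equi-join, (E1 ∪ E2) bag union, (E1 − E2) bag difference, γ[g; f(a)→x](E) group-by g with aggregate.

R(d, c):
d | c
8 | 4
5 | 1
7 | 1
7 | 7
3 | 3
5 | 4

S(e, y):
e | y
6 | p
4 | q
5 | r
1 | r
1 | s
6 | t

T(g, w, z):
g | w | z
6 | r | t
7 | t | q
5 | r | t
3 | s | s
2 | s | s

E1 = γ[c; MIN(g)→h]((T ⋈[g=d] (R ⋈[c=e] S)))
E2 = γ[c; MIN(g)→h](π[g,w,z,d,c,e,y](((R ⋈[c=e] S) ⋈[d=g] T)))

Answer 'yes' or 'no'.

E1 stepwise |·|:
  T → 5
  R → 6
  S → 6
  (R ⋈[c=e] S) → 6
  (T ⋈[g=d] (R ⋈[c=e] S)) → 5
  γ[c; MIN(g)→h]((T ⋈[g=d] (R ⋈[c=e] S))) → 2
E2 stepwise |·|:
  R → 6
  S → 6
  (R ⋈[c=e] S) → 6
  T → 5
  ((R ⋈[c=e] S) ⋈[d=g] T) → 5
  π[g,w,z,d,c,e,y](((R ⋈[c=e] S) ⋈[d=g] T)) → 5
  γ[c; MIN(g)→h](π[g,w,z,d,c,e,y](((R ⋈[c=e] S) ⋈[d=g] T))) → 2

E1 and E2 produce the same multiset:
c | h
1 | 5
4 | 5

yes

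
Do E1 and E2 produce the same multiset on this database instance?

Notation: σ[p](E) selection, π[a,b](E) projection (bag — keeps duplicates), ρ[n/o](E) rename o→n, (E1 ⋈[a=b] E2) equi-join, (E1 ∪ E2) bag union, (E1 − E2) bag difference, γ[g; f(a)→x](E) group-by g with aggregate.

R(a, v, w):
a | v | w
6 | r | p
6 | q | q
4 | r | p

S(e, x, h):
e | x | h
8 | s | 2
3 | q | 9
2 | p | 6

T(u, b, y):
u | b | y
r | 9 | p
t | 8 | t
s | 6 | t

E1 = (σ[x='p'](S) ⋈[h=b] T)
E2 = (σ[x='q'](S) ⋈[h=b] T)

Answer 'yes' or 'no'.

E1 row counts bottom-up:
  S → 3
  σ[x='p'](S) → 1
  T → 3
  (σ[x='p'](S) ⋈[h=b] T) → 1
E2 row counts bottom-up:
  S → 3
  σ[x='q'](S) → 1
  T → 3
  (σ[x='q'](S) ⋈[h=b] T) → 1

E1 result:
e | x | h | u | b | y
2 | p | 6 | s | 6 | t
E2 result:
e | x | h | u | b | y
3 | q | 9 | r | 9 | p
Witness: (3, 'q', 9, 'r', 9, 'p') appears 0× in E1 but 1× in E2.

no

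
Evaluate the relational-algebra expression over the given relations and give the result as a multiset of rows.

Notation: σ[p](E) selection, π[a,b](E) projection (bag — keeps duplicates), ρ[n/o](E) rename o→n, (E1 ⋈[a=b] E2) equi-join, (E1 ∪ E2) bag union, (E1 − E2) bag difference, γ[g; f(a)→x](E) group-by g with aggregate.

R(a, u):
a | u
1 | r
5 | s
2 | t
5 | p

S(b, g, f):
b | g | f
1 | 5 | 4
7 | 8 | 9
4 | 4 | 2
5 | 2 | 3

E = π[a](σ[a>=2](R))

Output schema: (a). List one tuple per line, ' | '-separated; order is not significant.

Stepwise |·|:
  R → 4
  σ[a>=2](R) → 3
  π[a](σ[a>=2](R)) → 3

== RESULT ==
a
2
5
5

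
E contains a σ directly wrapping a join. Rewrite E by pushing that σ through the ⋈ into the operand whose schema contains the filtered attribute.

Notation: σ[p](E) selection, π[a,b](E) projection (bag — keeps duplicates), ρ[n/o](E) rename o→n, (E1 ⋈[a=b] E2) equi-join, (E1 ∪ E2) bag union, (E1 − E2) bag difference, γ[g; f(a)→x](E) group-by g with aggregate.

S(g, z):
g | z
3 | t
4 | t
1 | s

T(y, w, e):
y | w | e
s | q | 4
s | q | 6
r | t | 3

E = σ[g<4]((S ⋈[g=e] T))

σ filters on g, owned by the left side.
E' = (σ[g<4](S) ⋈[g=e] T)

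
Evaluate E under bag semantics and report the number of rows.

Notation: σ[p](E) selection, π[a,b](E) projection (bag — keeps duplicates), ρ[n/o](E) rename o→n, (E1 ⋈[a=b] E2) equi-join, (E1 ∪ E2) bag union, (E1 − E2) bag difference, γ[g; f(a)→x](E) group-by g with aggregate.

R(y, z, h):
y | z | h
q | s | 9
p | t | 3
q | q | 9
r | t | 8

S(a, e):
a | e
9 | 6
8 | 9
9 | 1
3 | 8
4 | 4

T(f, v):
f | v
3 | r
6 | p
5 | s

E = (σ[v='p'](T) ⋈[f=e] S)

Stepwise |·|:
  T → 3
  σ[v='p'](T) → 1
  S → 5
  (σ[v='p'](T) ⋈[f=e] S) → 1

|E| = 1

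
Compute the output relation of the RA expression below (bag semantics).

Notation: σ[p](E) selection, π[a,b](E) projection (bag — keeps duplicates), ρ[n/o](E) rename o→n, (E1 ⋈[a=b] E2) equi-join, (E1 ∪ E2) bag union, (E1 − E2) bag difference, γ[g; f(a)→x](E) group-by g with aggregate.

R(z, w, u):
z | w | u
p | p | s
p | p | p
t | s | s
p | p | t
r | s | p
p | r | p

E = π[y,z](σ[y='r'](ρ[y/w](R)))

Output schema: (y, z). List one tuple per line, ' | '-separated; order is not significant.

Per-node cardinality:
  R → 6
  ρ[y/w](R) → 6
  σ[y='r'](ρ[y/w](R)) → 1
  π[y,z](σ[y='r'](ρ[y/w](R))) → 1

== RESULT ==
y | z
r | p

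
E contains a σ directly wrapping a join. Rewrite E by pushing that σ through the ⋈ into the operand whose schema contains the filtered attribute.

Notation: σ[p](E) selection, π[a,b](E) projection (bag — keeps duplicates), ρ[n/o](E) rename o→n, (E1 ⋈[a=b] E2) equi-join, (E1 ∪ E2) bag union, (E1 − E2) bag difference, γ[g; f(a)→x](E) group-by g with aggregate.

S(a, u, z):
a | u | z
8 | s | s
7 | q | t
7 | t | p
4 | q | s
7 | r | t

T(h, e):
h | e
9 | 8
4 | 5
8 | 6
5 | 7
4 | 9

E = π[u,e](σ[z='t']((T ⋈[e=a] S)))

σ filters on z, owned by the right side.
E' = π[u,e]((T ⋈[e=a] σ[z='t'](S)))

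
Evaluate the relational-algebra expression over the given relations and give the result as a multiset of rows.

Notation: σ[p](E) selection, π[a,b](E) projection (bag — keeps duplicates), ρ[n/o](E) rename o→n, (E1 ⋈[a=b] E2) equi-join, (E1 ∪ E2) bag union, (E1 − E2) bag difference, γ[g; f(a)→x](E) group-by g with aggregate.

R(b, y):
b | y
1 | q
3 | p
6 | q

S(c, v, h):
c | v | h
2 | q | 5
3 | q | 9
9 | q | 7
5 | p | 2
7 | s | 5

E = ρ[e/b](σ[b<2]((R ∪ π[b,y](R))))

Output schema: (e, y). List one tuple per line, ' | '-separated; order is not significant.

Per-node cardinality:
  R → 3
  R → 3
  π[b,y](R) → 3
  (R ∪ π[b,y](R)) → 6
  σ[b<2]((R ∪ π[b,y](R))) → 2
  ρ[e/b](σ[b<2]((R ∪ π[b,y](R)))) → 2

== RESULT ==
e | y
1 | q
1 | q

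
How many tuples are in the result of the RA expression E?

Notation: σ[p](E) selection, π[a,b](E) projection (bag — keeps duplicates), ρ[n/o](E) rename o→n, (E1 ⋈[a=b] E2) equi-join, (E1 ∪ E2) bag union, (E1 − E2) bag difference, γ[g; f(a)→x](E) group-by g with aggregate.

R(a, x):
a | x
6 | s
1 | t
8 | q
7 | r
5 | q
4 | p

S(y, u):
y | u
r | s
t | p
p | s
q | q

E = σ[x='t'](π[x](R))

Subexpression sizes:
  R → 6
  π[x](R) → 6
  σ[x='t'](π[x](R)) → 1

|E| = 1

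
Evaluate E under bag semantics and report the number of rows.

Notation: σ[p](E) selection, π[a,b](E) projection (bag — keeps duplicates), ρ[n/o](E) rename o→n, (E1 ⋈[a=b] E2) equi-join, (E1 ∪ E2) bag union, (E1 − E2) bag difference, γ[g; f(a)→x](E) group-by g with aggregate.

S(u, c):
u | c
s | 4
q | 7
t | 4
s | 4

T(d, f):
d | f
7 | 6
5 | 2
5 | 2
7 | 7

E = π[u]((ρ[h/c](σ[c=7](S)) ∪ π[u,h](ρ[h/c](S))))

Row counts bottom-up:
  S → 4
  σ[c=7](S) → 1
  ρ[h/c](σ[c=7](S)) → 1
  S → 4
  ρ[h/c](S) → 4
  π[u,h](ρ[h/c](S)) → 4
  (ρ[h/c](σ[c=7](S)) ∪ π[u,h](ρ[h/c](S))) → 5
  π[u]((ρ[h/c](σ[c=7](S)) ∪ π[u,h](ρ[h/c](S)))) → 5

|E| = 5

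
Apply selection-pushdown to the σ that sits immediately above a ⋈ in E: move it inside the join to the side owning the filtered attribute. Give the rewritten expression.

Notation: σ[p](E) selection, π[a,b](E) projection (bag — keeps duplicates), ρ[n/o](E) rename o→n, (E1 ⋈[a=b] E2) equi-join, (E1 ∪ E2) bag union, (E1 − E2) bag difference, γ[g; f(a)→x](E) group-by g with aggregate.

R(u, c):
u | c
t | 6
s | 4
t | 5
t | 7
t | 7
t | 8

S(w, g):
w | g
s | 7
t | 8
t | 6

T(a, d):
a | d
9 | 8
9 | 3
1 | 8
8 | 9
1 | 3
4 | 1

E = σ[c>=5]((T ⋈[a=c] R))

σ filters on c, owned by the right side.
E' = (T ⋈[a=c] σ[c>=5](R))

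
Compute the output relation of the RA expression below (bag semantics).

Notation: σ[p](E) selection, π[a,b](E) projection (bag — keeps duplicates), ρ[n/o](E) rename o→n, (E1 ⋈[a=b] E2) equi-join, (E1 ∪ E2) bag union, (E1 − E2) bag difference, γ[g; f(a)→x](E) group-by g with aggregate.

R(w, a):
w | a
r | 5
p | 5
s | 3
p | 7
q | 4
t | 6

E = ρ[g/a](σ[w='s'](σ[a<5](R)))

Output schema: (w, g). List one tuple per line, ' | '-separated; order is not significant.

Stepwise |·|:
  R → 6
  σ[a<5](R) → 2
  σ[w='s'](σ[a<5](R)) → 1
  ρ[g/a](σ[w='s'](σ[a<5](R))) → 1

== RESULT ==
w | g
s | 3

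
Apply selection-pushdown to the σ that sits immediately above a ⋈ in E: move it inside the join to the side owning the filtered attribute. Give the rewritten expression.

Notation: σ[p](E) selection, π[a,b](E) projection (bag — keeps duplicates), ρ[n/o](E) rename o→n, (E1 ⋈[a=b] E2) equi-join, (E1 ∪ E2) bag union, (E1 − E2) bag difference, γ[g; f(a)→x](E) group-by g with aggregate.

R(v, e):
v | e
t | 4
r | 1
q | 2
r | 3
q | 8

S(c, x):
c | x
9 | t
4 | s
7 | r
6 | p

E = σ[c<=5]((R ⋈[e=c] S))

σ filters on c, owned by the right side.
E' = (R ⋈[e=c] σ[c<=5](S))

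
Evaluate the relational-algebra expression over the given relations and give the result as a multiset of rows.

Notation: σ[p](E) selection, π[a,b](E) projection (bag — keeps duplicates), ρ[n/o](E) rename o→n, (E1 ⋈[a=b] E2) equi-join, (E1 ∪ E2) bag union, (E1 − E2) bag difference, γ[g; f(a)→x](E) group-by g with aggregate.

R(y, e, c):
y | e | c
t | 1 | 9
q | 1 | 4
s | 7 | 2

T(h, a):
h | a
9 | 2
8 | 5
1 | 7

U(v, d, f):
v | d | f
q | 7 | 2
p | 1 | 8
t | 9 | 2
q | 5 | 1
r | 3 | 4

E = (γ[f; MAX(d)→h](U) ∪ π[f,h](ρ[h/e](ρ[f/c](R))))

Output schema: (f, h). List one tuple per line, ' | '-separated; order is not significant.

Stepwise |·|:
  U → 5
  γ[f; MAX(d)→h](U) → 4
  R → 3
  ρ[f/c](R) → 3
  ρ[h/e](ρ[f/c](R)) → 3
  π[f,h](ρ[h/e](ρ[f/c](R))) → 3
  (γ[f; MAX(d)→h](U) ∪ π[f,h](ρ[h/e](ρ[f/c](R)))) → 7

== RESULT ==
f | h
1 | 5
2 | 7
2 | 9
4 | 1
4 | 3
8 | 1
9 | 1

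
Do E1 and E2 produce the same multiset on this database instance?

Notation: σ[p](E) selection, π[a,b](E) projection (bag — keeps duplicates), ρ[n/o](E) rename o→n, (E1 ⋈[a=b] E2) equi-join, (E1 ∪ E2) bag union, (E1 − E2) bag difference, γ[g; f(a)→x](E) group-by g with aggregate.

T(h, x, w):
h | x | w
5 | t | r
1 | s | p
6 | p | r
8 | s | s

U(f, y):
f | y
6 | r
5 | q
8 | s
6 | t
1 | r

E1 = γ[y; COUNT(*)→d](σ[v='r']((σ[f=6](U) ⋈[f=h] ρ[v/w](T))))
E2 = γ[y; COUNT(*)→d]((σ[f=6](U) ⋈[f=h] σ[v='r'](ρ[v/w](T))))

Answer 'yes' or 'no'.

E1 subexpression sizes:
  U → 5
  σ[f=6](U) → 2
  T → 4
  ρ[v/w](T) → 4
  (σ[f=6](U) ⋈[f=h] ρ[v/w](T)) → 2
  σ[v='r']((σ[f=6](U) ⋈[f=h] ρ[v/w](T))) → 2
  γ[y; COUNT(*)→d](σ[v='r']((σ[f=6](U) ⋈[f=h] ρ[v/w](T)))) → 2
E2 subexpression sizes:
  U → 5
  σ[f=6](U) → 2
  T → 4
  ρ[v/w](T) → 4
  σ[v='r'](ρ[v/w](T)) → 2
  (σ[f=6](U) ⋈[f=h] σ[v='r'](ρ[v/w](T))) → 2
  γ[y; COUNT(*)→d]((σ[f=6](U) ⋈[f=h] σ[v='r'](ρ[v/w](T)))) → 2

E1 and E2 produce the same multiset:
y | d
r | 1
t | 1

yes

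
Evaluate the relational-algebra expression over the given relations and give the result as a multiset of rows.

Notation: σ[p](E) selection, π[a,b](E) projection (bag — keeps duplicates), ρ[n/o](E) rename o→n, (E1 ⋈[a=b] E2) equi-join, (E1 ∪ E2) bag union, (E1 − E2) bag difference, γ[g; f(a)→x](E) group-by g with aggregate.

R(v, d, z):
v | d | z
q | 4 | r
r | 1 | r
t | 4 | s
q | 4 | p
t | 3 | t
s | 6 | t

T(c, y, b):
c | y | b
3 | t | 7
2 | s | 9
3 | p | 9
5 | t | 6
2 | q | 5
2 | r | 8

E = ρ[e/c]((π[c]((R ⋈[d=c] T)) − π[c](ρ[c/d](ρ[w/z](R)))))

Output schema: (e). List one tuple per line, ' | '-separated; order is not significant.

Per-node cardinality:
  R → 6
  T → 6
  (R ⋈[d=c] T) → 2
  π[c]((R ⋈[d=c] T)) → 2
  R → 6
  ρ[w/z](R) → 6
  ρ[c/d](ρ[w/z](R)) → 6
  π[c](ρ[c/d](ρ[w/z](R))) → 6
  (π[c]((R ⋈[d=c] T)) − π[c](ρ[c/d](ρ[w/z](R)))) → 1
  ρ[e/c]((π[c]((R ⋈[d=c] T)) − π[c](ρ[c/d](ρ[w/z](R))))) → 1

== RESULT ==
e
3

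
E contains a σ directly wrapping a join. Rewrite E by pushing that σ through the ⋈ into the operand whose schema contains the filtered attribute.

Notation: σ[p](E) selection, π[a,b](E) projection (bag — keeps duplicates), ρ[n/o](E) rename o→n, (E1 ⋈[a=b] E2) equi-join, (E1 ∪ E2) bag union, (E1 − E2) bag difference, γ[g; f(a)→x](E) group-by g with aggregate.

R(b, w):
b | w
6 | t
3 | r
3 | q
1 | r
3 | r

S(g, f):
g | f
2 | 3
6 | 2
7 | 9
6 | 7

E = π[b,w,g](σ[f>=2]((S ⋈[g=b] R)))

σ filters on f, owned by the left side.
E' = π[b,w,g]((σ[f>=2](S) ⋈[g=b] R))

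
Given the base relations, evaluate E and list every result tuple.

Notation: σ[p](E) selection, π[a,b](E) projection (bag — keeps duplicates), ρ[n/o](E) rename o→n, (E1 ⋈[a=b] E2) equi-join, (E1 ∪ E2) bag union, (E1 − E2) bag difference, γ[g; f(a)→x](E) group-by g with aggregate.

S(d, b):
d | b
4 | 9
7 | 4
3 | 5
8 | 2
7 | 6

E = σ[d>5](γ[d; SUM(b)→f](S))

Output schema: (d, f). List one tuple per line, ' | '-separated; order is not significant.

Subexpression sizes:
  S → 5
  γ[d; SUM(b)→f](S) → 4
  σ[d>5](γ[d; SUM(b)→f](S)) → 2

== RESULT ==
d | f
7 | 10
8 | 2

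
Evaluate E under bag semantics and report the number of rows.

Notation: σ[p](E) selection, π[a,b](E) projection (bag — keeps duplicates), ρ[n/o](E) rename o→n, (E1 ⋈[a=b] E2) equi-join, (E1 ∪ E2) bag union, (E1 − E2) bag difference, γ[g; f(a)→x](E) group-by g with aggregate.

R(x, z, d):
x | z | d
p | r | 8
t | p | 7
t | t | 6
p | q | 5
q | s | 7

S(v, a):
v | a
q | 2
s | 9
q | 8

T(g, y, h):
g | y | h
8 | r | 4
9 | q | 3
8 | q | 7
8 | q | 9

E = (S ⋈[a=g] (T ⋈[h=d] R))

Per-node cardinality:
  S → 3
  T → 4
  R → 5
  (T ⋈[h=d] R) → 2
  (S ⋈[a=g] (T ⋈[h=d] R)) → 2

|E| = 2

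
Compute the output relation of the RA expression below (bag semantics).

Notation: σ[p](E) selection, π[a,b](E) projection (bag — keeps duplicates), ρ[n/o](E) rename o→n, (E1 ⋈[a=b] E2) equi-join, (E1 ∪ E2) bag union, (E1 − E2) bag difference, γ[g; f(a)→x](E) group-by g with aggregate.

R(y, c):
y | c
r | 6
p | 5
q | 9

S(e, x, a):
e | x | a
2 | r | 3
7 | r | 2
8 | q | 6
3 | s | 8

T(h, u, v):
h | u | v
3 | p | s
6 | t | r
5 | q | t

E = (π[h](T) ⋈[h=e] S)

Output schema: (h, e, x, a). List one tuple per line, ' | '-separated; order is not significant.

Subexpression sizes:
  T → 3
  π[h](T) → 3
  S → 4
  (π[h](T) ⋈[h=e] S) → 1

== RESULT ==
h | e | x | a
3 | 3 | s | 8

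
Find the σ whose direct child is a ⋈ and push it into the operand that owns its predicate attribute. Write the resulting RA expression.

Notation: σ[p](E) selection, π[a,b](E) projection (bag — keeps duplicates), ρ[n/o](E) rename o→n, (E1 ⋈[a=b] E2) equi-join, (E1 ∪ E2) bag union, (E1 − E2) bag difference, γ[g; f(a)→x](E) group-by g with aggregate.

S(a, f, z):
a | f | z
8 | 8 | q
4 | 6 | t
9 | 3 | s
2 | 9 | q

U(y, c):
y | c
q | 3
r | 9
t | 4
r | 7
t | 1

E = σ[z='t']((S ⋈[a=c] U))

σ filters on z, owned by the left side.
E' = (σ[z='t'](S) ⋈[a=c] U)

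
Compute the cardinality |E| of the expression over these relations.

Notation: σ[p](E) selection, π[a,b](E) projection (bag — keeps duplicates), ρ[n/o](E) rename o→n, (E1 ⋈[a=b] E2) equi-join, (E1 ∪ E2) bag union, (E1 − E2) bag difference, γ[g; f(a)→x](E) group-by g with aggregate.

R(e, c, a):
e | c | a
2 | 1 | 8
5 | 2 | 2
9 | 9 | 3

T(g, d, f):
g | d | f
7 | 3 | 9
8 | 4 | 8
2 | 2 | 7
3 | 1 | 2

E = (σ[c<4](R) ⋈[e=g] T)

Subexpression sizes:
  R → 3
  σ[c<4](R) → 2
  T → 4
  (σ[c<4](R) ⋈[e=g] T) → 1

|E| = 1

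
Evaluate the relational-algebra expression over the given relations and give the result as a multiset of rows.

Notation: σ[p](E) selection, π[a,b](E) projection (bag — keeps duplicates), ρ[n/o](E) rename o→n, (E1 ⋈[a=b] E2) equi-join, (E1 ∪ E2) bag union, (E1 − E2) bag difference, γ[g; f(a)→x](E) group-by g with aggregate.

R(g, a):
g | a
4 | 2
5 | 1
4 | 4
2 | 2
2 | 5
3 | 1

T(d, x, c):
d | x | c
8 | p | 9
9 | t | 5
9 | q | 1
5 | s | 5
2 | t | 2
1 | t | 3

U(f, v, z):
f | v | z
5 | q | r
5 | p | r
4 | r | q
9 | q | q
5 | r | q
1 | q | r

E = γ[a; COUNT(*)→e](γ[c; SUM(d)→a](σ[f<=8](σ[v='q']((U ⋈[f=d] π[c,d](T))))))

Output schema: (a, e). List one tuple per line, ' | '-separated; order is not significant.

Subexpression sizes:
  U → 6
  T → 6
  π[c,d](T) → 6
  (U ⋈[f=d] π[c,d](T)) → 6
  σ[v='q']((U ⋈[f=d] π[c,d](T))) → 4
  σ[f<=8](σ[v='q']((U ⋈[f=d] π[c,d](T)))) → 2
  γ[c; SUM(d)→a](σ[f<=8](σ[v='q']((U ⋈[f=d] π[c,d](T))))) → 2
  γ[a; COUNT(*)→e](γ[c; SUM(d)→a](σ[f<=8](σ[v='q']((U ⋈[f=d] π[c,d](T)))))) → 2

== RESULT ==
a | e
1 | 1
5 | 1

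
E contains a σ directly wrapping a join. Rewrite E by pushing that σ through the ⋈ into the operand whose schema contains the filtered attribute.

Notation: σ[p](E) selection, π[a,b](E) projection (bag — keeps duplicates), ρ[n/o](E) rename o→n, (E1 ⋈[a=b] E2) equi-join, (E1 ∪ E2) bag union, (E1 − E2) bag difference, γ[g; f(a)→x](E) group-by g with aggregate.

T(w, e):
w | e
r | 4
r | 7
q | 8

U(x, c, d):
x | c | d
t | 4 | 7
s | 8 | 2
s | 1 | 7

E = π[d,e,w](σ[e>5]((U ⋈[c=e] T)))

σ filters on e, owned by the right side.
E' = π[d,e,w]((U ⋈[c=e] σ[e>5](T)))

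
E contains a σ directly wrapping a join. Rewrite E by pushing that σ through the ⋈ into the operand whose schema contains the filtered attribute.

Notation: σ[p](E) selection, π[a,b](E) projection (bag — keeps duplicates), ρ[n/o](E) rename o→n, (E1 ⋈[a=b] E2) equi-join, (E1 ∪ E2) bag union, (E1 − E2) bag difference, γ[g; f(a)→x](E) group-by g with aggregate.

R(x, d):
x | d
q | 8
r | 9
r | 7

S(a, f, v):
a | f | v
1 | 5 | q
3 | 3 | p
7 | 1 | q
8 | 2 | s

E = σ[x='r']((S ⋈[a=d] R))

σ filters on x, owned by the right side.
E' = (S ⋈[a=d] σ[x='r'](R))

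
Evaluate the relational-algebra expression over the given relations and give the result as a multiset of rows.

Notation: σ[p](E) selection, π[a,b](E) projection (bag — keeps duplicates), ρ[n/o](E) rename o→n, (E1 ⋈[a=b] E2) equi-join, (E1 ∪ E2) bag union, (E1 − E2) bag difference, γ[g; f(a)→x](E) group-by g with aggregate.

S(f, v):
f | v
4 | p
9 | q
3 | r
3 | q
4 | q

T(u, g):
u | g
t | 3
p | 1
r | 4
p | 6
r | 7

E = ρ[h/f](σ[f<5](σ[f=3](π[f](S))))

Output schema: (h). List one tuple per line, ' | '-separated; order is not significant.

Row counts bottom-up:
  S → 5
  π[f](S) → 5
  σ[f=3](π[f](S)) → 2
  σ[f<5](σ[f=3](π[f](S))) → 2
  ρ[h/f](σ[f<5](σ[f=3](π[f](S)))) → 2

== RESULT ==
h
3
3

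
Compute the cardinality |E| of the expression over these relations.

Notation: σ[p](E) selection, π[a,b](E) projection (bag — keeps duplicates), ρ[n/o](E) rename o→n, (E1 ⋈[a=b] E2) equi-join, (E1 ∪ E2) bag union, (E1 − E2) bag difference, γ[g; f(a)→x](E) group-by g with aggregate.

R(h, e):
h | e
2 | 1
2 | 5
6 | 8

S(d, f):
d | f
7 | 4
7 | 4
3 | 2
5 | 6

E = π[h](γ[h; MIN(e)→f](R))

Row counts bottom-up:
  R → 3
  γ[h; MIN(e)→f](R) → 2
  π[h](γ[h; MIN(e)→f](R)) → 2

|E| = 2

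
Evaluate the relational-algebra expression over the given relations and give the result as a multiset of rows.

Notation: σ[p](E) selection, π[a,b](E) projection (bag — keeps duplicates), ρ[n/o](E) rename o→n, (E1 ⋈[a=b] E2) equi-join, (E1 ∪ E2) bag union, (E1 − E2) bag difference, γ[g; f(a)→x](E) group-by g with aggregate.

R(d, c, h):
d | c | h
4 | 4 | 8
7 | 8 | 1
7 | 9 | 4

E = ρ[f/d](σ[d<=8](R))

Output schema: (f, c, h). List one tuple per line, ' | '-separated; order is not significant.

Per-node cardinality:
  R → 3
  σ[d<=8](R) → 3
  ρ[f/d](σ[d<=8](R)) → 3

== RESULT ==
f | c | h
4 | 4 | 8
7 | 8 | 1
7 | 9 | 4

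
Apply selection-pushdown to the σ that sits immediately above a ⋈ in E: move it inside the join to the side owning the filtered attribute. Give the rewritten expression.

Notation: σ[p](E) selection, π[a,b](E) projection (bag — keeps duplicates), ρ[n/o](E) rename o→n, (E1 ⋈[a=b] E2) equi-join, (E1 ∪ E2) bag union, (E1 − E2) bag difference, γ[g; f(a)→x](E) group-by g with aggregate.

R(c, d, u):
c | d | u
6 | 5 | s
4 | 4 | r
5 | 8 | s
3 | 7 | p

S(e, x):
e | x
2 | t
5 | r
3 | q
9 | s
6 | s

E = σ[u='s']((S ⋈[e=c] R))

σ filters on u, owned by the right side.
E' = (S ⋈[e=c] σ[u='s'](R))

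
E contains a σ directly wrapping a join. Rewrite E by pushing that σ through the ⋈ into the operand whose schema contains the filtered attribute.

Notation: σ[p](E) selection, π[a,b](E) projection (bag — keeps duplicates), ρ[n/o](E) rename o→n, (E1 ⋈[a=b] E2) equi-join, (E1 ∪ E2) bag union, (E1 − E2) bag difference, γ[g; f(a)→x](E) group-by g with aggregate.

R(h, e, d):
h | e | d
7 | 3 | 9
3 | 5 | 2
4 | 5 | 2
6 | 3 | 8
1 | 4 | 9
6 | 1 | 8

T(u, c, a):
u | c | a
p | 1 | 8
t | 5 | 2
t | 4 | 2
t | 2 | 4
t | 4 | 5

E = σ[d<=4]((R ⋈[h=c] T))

σ filters on d, owned by the left side.
E' = (σ[d<=4](R) ⋈[h=c] T)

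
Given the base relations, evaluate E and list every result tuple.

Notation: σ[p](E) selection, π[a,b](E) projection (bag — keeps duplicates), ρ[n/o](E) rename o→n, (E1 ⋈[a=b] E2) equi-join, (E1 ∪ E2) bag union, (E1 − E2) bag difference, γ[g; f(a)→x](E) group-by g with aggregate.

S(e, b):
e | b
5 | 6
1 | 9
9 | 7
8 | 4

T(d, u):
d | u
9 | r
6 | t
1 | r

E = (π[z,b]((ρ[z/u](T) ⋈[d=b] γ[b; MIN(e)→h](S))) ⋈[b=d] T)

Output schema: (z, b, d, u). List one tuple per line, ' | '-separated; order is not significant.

Per-node cardinality:
  T → 3
  ρ[z/u](T) → 3
  S → 4
  γ[b; MIN(e)→h](S) → 4
  (ρ[z/u](T) ⋈[d=b] γ[b; MIN(e)→h](S)) → 2
  π[z,b]((ρ[z/u](T) ⋈[d=b] γ[b; MIN(e)→h](S))) → 2
  T → 3
  (π[z,b]((ρ[z/u](T) ⋈[d=b] γ[b; MIN(e)→h](S))) ⋈[b=d] T) → 2

== RESULT ==
z | b | d | u
r | 9 | 9 | r
t | 6 | 6 | t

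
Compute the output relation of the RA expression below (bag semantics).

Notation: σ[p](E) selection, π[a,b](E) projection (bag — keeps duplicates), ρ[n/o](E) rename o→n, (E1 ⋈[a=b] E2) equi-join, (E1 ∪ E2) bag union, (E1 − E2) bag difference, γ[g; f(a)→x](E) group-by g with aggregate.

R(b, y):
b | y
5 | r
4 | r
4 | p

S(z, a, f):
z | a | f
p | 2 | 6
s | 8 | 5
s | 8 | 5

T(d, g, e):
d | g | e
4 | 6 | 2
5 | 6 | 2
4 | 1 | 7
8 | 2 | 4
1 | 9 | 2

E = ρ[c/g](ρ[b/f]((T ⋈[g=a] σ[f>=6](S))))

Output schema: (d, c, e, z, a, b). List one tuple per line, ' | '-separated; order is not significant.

Stepwise |·|:
  T → 5
  S → 3
  σ[f>=6](S) → 1
  (T ⋈[g=a] σ[f>=6](S)) → 1
  ρ[b/f]((T ⋈[g=a] σ[f>=6](S))) → 1
  ρ[c/g](ρ[b/f]((T ⋈[g=a] σ[f>=6](S)))) → 1

== RESULT ==
d | c | e | z | a | b
8 | 2 | 4 | p | 2 | 6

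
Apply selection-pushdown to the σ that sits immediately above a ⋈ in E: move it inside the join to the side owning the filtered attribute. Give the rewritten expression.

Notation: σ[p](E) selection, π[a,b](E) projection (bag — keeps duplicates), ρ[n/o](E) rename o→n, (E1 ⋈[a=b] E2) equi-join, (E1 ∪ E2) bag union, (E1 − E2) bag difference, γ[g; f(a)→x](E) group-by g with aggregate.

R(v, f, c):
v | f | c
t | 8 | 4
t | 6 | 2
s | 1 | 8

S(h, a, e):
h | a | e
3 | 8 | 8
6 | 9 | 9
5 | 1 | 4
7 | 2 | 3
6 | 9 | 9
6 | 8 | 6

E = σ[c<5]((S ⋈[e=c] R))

σ filters on c, owned by the right side.
E' = (S ⋈[e=c] σ[c<5](R))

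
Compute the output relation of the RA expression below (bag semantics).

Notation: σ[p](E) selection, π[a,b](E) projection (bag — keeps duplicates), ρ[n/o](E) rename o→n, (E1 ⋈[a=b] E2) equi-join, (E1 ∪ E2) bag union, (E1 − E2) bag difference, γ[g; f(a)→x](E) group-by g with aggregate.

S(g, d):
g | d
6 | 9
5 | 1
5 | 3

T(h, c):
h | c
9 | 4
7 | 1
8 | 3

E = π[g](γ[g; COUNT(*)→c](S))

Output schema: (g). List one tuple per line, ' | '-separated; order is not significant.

Subexpression sizes:
  S → 3
  γ[g; COUNT(*)→c](S) → 2
  π[g](γ[g; COUNT(*)→c](S)) → 2

== RESULT ==
g
5
6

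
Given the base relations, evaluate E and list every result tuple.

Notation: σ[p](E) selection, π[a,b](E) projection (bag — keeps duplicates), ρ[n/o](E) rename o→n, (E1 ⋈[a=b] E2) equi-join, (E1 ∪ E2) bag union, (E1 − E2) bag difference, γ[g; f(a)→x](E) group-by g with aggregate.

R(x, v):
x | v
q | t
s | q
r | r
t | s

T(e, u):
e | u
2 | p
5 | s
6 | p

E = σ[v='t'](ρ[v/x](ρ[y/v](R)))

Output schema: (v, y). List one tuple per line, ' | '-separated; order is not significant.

Per-node cardinality:
  R → 4
  ρ[y/v](R) → 4
  ρ[v/x](ρ[y/v](R)) → 4
  σ[v='t'](ρ[v/x](ρ[y/v](R))) → 1

== RESULT ==
v | y
t | s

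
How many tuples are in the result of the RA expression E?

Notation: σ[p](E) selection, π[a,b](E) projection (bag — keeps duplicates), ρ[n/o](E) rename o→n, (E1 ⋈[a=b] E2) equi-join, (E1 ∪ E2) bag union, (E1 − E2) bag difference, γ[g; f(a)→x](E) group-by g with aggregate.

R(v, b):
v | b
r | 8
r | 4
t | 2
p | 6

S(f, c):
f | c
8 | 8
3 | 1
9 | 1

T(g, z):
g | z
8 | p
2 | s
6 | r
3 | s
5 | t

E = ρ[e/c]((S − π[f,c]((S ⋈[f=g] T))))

Per-node cardinality:
  S → 3
  S → 3
  T → 5
  (S ⋈[f=g] T) → 2
  π[f,c]((S ⋈[f=g] T)) → 2
  (S − π[f,c]((S ⋈[f=g] T))) → 1
  ρ[e/c]((S − π[f,c]((S ⋈[f=g] T)))) → 1

|E| = 1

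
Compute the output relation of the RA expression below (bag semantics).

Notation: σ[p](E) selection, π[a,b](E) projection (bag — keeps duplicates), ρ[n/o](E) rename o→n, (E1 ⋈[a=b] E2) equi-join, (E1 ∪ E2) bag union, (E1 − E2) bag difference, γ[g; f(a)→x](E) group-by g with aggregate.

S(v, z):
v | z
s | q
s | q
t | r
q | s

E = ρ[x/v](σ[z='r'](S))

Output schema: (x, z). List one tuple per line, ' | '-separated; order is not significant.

Subexpression sizes:
  S → 4
  σ[z='r'](S) → 1
  ρ[x/v](σ[z='r'](S)) → 1

== RESULT ==
x | z
t | r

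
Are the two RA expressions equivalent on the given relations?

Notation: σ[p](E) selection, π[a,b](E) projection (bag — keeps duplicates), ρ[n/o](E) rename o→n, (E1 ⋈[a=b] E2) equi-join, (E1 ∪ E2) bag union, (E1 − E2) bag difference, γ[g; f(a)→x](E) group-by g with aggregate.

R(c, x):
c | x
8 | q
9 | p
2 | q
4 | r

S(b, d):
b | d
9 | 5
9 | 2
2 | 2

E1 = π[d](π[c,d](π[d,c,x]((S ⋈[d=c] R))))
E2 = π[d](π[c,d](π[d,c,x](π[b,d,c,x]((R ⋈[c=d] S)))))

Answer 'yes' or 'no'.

E1 stepwise |·|:
  S → 3
  R → 4
  (S ⋈[d=c] R) → 2
  π[d,c,x]((S ⋈[d=c] R)) → 2
  π[c,d](π[d,c,x]((S ⋈[d=c] R))) → 2
  π[d](π[c,d](π[d,c,x]((S ⋈[d=c] R)))) → 2
E2 stepwise |·|:
  R → 4
  S → 3
  (R ⋈[c=d] S) → 2
  π[b,d,c,x]((R ⋈[c=d] S)) → 2
  π[d,c,x](π[b,d,c,x]((R ⋈[c=d] S))) → 2
  π[c,d](π[d,c,x](π[b,d,c,x]((R ⋈[c=d] S)))) → 2
  π[d](π[c,d](π[d,c,x](π[b,d,c,x]((R ⋈[c=d] S))))) → 2

E1 and E2 produce the same multiset:
d
2
2

yes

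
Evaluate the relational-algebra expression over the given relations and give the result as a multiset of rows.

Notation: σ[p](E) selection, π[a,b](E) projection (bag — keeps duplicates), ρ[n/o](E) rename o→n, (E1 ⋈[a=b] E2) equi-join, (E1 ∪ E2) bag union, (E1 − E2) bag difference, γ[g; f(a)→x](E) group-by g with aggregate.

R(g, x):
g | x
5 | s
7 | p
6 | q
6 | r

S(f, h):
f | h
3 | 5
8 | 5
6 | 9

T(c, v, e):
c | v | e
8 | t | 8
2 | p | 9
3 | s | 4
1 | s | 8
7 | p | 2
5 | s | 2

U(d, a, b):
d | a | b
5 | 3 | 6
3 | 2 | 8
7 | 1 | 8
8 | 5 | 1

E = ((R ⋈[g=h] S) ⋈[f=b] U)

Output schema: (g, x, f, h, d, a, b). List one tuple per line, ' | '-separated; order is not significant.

Per-node cardinality:
  R → 4
  S → 3
  (R ⋈[g=h] S) → 2
  U → 4
  ((R ⋈[g=h] S) ⋈[f=b] U) → 2

== RESULT ==
g | x | f | h | d | a | b
5 | s | 8 | 5 | 3 | 2 | 8
5 | s | 8 | 5 | 7 | 1 | 8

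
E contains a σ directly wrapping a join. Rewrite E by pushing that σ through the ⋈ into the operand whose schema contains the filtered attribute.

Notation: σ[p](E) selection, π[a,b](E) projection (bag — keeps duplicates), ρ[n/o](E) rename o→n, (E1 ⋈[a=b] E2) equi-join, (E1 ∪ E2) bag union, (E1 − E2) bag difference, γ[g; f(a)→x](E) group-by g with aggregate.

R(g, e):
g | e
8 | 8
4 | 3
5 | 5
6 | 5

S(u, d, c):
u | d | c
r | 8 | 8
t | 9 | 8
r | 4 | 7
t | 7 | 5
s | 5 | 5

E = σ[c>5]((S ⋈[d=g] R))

σ filters on c, owned by the left side.
E' = (σ[c>5](S) ⋈[d=g] R)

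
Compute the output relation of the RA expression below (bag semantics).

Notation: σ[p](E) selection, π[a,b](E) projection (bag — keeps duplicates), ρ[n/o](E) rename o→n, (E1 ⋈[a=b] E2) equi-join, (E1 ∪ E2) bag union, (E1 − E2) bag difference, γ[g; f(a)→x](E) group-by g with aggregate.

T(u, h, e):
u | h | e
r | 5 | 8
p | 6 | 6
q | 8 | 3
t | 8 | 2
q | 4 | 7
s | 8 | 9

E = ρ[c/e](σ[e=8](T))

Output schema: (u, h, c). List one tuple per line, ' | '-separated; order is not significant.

Per-node cardinality:
  T → 6
  σ[e=8](T) → 1
  ρ[c/e](σ[e=8](T)) → 1

== RESULT ==
u | h | c
r | 5 | 8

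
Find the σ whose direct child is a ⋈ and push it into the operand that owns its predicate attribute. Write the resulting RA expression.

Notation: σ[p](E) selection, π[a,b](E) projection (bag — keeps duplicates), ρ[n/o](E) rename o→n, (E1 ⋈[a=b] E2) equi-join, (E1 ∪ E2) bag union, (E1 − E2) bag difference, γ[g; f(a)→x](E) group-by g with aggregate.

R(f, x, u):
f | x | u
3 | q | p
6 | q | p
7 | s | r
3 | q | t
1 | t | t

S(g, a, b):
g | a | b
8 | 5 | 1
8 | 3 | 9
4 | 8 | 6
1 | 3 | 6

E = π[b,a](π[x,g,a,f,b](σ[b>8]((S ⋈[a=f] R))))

σ filters on b, owned by the left side.
E' = π[b,a](π[x,g,a,f,b]((σ[b>8](S) ⋈[a=f] R)))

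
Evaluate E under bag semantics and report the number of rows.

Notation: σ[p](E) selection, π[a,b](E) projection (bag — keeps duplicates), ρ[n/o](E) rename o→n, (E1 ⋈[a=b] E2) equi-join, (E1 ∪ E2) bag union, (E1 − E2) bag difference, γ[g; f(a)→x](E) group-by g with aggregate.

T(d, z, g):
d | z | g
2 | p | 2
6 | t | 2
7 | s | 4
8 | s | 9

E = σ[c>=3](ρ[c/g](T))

Per-node cardinality:
  T → 4
  ρ[c/g](T) → 4
  σ[c>=3](ρ[c/g](T)) → 2

|E| = 2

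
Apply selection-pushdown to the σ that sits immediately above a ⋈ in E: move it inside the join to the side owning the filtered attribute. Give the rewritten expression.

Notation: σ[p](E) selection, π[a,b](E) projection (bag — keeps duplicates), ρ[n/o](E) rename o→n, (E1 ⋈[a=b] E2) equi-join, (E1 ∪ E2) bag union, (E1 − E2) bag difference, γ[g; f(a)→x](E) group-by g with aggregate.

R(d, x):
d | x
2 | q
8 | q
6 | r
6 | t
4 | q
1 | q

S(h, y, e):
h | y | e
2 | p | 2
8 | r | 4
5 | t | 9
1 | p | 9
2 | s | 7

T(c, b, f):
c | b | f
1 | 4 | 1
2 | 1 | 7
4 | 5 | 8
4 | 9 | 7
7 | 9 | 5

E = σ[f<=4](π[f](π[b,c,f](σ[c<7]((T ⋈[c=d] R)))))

σ filters on c, owned by the left side.
E' = σ[f<=4](π[f](π[b,c,f]((σ[c<7](T) ⋈[c=d] R))))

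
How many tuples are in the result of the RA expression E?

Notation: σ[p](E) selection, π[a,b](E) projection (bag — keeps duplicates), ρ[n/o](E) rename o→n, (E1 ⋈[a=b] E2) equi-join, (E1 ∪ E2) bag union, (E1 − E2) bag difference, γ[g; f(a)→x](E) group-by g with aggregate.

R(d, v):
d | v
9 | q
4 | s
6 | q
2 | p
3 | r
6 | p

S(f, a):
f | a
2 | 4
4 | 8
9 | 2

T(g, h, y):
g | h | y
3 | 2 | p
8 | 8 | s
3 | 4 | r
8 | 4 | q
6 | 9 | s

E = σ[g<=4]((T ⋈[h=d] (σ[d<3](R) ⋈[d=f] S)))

Row counts bottom-up:
  T → 5
  R → 6
  σ[d<3](R) → 1
  S → 3
  (σ[d<3](R) ⋈[d=f] S) → 1
  (T ⋈[h=d] (σ[d<3](R) ⋈[d=f] S)) → 1
  σ[g<=4]((T ⋈[h=d] (σ[d<3](R) ⋈[d=f] S))) → 1

|E| = 1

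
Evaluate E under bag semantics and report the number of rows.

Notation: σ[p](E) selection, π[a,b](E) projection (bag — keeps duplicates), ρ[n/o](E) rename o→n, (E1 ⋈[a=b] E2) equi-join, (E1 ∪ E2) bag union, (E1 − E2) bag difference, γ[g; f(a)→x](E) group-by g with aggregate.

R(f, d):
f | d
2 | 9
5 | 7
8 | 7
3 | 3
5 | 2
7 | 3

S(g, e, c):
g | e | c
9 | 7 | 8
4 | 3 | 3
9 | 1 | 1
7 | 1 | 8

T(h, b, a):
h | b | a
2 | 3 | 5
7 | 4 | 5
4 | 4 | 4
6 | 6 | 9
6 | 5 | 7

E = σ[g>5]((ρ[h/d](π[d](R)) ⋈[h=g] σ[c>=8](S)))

Subexpression sizes:
  R → 6
  π[d](R) → 6
  ρ[h/d](π[d](R)) → 6
  S → 4
  σ[c>=8](S) → 2
  (ρ[h/d](π[d](R)) ⋈[h=g] σ[c>=8](S)) → 3
  σ[g>5]((ρ[h/d](π[d](R)) ⋈[h=g] σ[c>=8](S))) → 3

|E| = 3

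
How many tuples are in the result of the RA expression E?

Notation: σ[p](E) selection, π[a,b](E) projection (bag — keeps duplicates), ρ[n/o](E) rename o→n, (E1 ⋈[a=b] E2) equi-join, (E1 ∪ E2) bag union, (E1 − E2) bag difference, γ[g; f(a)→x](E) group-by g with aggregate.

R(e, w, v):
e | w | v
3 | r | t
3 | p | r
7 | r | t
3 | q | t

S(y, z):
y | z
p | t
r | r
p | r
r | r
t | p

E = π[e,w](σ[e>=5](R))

Per-node cardinality:
  R → 4
  σ[e>=5](R) → 1
  π[e,w](σ[e>=5](R)) → 1

|E| = 1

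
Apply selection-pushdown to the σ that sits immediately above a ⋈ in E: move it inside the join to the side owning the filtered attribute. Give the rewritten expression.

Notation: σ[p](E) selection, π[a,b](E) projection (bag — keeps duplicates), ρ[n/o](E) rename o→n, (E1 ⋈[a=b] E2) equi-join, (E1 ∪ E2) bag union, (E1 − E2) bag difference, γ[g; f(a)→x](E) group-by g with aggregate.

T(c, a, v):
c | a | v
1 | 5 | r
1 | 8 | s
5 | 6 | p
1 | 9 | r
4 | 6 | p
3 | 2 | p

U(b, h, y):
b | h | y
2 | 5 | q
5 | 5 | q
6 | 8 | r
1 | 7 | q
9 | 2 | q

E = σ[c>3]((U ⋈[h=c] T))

σ filters on c, owned by the right side.
E' = (U ⋈[h=c] σ[c>3](T))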